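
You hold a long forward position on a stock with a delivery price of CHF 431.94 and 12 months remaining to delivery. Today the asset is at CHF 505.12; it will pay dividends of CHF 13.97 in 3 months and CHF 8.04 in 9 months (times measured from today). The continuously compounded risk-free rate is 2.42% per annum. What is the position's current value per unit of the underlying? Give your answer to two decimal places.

CHF 61.73

PV(remaining dividends) I = 13.97·e^(−0.0242·3/12) + 8.04·e^(−0.0242·9/12) = 21.7811
Current forward F = (S − I)·e^(rT) = (505.12 − 21.7811)·e^(0.0242·12/12) = 483.3389 × 1.024495 = 495.1783
Value (long) = (F − K)·e^(−rT) = (495.1783 − 431.94) × 0.976090 = 61.7263
Value = CHF 61.73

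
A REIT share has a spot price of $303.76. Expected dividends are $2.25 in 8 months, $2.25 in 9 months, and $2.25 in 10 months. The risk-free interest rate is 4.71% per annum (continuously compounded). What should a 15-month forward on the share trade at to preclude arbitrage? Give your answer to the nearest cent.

$315.27

PV(dividends) I = 2.25·e^(−0.0471·8/12) + 2.25·e^(−0.0471·9/12) + 2.25·e^(−0.0471·10/12)
I = 2.1804 + 2.1719 + 2.1634 = 6.5157
F = (S − I)·e^(rT) = (303.76 − 6.5157) · e^(0.0471·15/12)
= 297.2443 · e^0.058875 = 297.2443 × 1.060643 = $315.27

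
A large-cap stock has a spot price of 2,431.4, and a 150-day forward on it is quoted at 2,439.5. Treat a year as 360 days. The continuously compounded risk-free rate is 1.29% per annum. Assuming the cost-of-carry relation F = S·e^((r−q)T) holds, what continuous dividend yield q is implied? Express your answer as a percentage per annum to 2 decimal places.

From F = S·e^((r−q)T): (r − q) = ln(F/S)/T
ln(2439.5/2431.4) = ln(1.003331) = 0.003325
(r − q) = 0.003325 / (150/360) = 0.007980
q = r − ln(F/S)/T = 0.0129 − 0.007980 = 0.004920
q = 0.49%

0.49%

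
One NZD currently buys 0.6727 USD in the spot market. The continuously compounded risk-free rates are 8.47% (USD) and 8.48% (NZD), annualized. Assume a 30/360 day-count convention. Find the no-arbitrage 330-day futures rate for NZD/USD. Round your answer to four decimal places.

0.6726

F = S·e^((r_USD − r_NZD)T) = 0.6727 · e^((0.0847 − 0.0848) × 330/360)
= 0.6727 · e^-0.000092 = 0.6727 × 0.999908
F = 0.6726 USD per NZD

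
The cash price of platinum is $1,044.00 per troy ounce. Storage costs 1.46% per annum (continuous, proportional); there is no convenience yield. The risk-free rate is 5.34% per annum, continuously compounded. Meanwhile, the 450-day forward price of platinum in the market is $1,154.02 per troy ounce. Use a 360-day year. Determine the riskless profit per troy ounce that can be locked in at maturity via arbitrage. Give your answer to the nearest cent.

Fair forward: F* = S·e^(carry·T), with carry = (r + u) = 0.0534 + 0.0146 = 0.0680
F* = 1044.00 · e^(0.0680 × 450/360) = 1044.00 · e^0.08500000 = 1044.00 × 1.08871707 = $1136.6206
Market $1154.02 > fair $1136.6206: forward overpriced → cash-and-carry (buy spot, short the forward).
At maturity, profit = |F_mkt − F*| = |1154.02 − 1136.6206| = $17.40 per troy ounce

$17.40 per troy ounce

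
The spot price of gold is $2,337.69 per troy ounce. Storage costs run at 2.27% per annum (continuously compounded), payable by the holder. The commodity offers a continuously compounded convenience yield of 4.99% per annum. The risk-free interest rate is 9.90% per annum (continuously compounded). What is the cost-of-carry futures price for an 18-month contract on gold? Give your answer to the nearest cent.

$2,603.52 per troy ounce

Net carry = r + u − y = 0.0990 + 0.0227 − 0.0499 = 0.0718
F = S·e^((r+u−y)T) = 2337.69 · e^(0.0718 × 18/12) = 2337.69 · e^0.10770000
= 2337.69 × 1.11371358 = $2,603.52 per troy ounce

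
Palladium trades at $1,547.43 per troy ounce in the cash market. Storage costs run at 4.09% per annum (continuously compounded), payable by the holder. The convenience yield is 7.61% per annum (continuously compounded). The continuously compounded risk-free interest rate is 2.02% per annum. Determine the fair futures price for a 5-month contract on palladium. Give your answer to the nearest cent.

$1,537.79 per troy ounce

Net carry = r + u − y = 0.0202 + 0.0409 − 0.0761 = -0.0150
F = S·e^((r+u−y)T) = 1547.43 · e^(-0.0150 × 5/12) = 1547.43 · e^-0.00625000
= 1547.43 × 0.99376949 = $1,537.79 per troy ounce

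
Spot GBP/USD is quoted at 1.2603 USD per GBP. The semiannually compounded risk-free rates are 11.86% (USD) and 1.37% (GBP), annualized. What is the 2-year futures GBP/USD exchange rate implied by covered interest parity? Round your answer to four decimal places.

By covered interest parity, F = S · (1+r_USD/2)^(2T) / (1+r_GBP/2)^(2T)
= 1.2603 × 1.259145 / 1.027683 = 1.2603 × 1.225227
F = 1.5442 USD per GBP

1.5442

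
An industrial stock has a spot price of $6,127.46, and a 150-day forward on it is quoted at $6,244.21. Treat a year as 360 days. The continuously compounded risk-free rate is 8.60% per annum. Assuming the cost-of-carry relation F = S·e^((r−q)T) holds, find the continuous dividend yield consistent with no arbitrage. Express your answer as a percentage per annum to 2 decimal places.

From F = S·e^((r−q)T): (r − q) = ln(F/S)/T
ln(6244.21/6127.46) = ln(1.019054) = 0.018875
(r − q) = 0.018875 / (150/360) = 0.045300
q = r − ln(F/S)/T = 0.0860 − 0.045300 = 0.040700
q = 4.07%

4.07%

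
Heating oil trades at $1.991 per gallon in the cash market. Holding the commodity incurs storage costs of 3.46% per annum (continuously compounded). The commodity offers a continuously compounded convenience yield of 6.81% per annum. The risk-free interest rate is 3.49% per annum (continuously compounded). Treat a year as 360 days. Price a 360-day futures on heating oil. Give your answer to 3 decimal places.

Net carry = r + u − y = 0.0349 + 0.0346 − 0.0681 = 0.0014
F = S·e^((r+u−y)T) = 1.991 · e^(0.0014 × 360/360) = 1.991 · e^0.001400
= 1.991 × 1.001401 = $1.994 per gallon

$1.994 per gallon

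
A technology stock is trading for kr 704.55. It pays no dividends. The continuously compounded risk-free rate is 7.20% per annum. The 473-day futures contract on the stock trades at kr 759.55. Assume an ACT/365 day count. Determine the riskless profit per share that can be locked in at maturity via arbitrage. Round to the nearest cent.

Fair futures: F* = S·e^(carry·T), with carry = r = 0.0720
F* = 704.55 · e^(0.0720 × 473/365) = 704.55 · e^0.093304 = 704.55 × 1.097795 = kr 773.4515
Market kr 759.55 < fair kr 773.4515: forward underpriced → reverse cash-and-carry (short spot, go long the forward).
At maturity, profit = |F_mkt − F*| = |759.55 − 773.4515| = kr 13.90 per share

kr 13.90 per share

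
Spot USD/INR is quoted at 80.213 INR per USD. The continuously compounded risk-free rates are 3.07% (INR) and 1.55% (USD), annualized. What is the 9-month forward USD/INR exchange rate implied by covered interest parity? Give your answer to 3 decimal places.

81.133

F = S·e^((r_INR − r_USD)T) = 80.213 · e^((0.0307 − 0.0155) × 9/12)
= 80.213 · e^0.011400 = 80.213 × 1.011465
F = 81.133 INR per USD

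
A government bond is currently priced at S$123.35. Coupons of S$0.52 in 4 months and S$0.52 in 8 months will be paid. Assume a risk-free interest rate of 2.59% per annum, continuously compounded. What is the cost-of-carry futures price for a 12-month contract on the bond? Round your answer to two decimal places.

PV(coupons) I = 0.52·e^(−0.0259·4/12) + 0.52·e^(−0.0259·8/12)
I = 0.5155 + 0.5111 = 1.0266
F = (S − I)·e^(rT) = (123.35 − 1.0266) · e^(0.0259·12/12)
= 122.3234 · e^0.025900 = 122.3234 × 1.026238 = S$125.53

S$125.53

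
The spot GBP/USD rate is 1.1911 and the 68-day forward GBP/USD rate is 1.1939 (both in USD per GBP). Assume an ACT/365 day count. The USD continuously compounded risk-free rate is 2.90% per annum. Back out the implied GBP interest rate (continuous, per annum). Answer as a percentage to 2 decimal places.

F = S·e^((r_USD − r_GBP)T) ⇒ r_GBP = r_USD − ln(F/S)/T
ln(1.1939/1.1911) = 0.002348; /(68/365) = 0.012603
r_GBP = 0.0290 − 0.012603 = 0.016397
r_GBP = 1.64%

1.64%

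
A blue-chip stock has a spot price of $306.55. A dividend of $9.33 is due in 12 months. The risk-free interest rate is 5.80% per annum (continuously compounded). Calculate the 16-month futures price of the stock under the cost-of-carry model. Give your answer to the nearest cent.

PV(dividends) I = 9.33·e^(−0.0580·12/12)
I = 8.8043
F = (S − I)·e^(rT) = (306.55 − 8.8043) · e^(0.0580·16/12)
= 297.7457 · e^0.077333 = 297.7457 × 1.080402 = $321.69

$321.69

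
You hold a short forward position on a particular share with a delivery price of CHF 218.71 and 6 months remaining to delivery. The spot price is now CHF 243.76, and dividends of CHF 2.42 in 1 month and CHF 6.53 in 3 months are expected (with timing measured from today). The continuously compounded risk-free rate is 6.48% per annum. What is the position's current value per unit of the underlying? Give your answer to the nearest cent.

PV(remaining dividends) I = 2.42·e^(−0.0648·1/12) + 6.53·e^(−0.0648·3/12) = 8.8320
Current forward F = (S − I)·e^(rT) = (243.76 − 8.8320)·e^(0.0648·6/12) = 234.9280 × 1.032931 = 242.6644
Value (long) = (F − K)·e^(−rT) = (242.6644 − 218.71) × 0.968119 = 23.1907
Short position value = −(long value) = -CHF 23.19

-CHF 23.19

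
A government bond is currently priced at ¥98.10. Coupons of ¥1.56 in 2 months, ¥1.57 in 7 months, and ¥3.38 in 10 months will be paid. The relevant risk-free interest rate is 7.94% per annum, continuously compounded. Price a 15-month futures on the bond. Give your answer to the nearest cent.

PV(coupons) I = 1.56·e^(−0.0794·2/12) + 1.57·e^(−0.0794·7/12) + 3.38·e^(−0.0794·10/12)
I = 1.5395 + 1.4989 + 3.1636 = 6.2020
F = (S − I)·e^(rT) = (98.10 − 6.2020) · e^(0.0794·15/12)
= 91.8980 · e^0.099250 = 91.8980 × 1.104342 = ¥101.49

¥101.49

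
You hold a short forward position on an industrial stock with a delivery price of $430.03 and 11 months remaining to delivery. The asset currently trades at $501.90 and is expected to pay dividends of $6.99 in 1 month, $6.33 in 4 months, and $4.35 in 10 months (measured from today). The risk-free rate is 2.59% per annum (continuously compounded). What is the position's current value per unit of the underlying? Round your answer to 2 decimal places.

-$64.45

PV(remaining dividends) I = 6.99·e^(−0.0259·1/12) + 6.33·e^(−0.0259·4/12) + 4.35·e^(−0.0259·10/12) = 17.5076
Current forward F = (S − I)·e^(rT) = (501.90 − 17.5076)·e^(0.0259·11/12) = 484.3924 × 1.024026 = 496.0304
Value (long) = (F − K)·e^(−rT) = (496.0304 − 430.03) × 0.976538 = 64.4519
Short position value = −(long value) = -$64.45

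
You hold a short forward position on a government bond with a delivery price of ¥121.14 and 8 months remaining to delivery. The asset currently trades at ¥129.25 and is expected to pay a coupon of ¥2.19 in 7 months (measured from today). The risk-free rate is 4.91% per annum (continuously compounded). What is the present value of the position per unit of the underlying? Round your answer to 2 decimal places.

PV(remaining coupons) I = 2.19·e^(−0.0491·7/12) = 2.1282
Current forward F = (S − I)·e^(rT) = (129.25 − 2.1282)·e^(0.0491·8/12) = 127.1218 × 1.033275 = 131.3518
Value (long) = (F − K)·e^(−rT) = (131.3518 − 121.14) × 0.967797 = 9.8829
Short position value = −(long value) = -¥9.88

-¥9.88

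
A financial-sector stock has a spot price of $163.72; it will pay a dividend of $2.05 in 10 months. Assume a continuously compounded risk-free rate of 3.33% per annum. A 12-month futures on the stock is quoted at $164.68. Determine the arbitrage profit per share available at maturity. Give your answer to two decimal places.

PV(dividends) I = 2.05·e^(−0.0333·10/12) = 1.9939
Fair futures F* = (S − I)·e^(rT) = (163.72 − 1.9939)·e^0.033300 = 161.7261 × 1.033861 = 167.2023
Market $164.68 < fair 167.2023: forward underpriced → reverse cash-and-carry (short the stock, invest proceeds at r, pay the dividends, go long the forward).
Profit at T = |F_mkt − F*| = |164.68 − 167.2023| = $2.52 per share

$2.52 per share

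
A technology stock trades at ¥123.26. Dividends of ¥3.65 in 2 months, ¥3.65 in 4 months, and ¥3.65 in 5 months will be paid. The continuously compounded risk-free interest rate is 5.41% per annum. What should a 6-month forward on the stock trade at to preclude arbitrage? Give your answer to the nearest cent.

PV(dividends) I = 3.65·e^(−0.0541·2/12) + 3.65·e^(−0.0541·4/12) + 3.65·e^(−0.0541·5/12)
I = 3.6172 + 3.5848 + 3.5686 = 10.7706
F = (S − I)·e^(rT) = (123.26 − 10.7706) · e^(0.0541·6/12)
= 112.4894 · e^0.027050 = 112.4894 × 1.027419 = ¥115.57

¥115.57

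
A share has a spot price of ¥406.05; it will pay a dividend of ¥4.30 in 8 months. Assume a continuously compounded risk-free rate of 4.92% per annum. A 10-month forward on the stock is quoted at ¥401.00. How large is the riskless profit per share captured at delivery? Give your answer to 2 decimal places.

¥17.71 per share

PV(dividends) I = 4.30·e^(−0.0492·8/12) = 4.1612
Fair forward F* = (S − I)·e^(rT) = (406.05 − 4.1612)·e^0.041000 = 401.8888 × 1.041852 = 418.7087
Market ¥401.00 < fair 418.7087: forward underpriced → reverse cash-and-carry (short the stock, invest proceeds at r, pay the dividends, go long the forward).
Profit at T = |F_mkt − F*| = |401.00 − 418.7087| = ¥17.71 per share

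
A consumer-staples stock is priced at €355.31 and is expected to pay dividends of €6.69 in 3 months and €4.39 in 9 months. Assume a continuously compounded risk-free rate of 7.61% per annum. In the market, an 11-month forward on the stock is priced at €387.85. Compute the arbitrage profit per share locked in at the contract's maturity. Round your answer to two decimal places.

€18.35 per share

PV(dividends) I = 6.69·e^(−0.0761·3/12) + 4.39·e^(−0.0761·9/12) = 10.7104
Fair forward F* = (S − I)·e^(rT) = (355.31 − 10.7104)·e^0.069758 = 344.5996 × 1.072249 = 369.4966
Market €387.85 > fair 369.4966: forward overpriced → cash-and-carry (borrow at r, buy the stock and collect the dividends, short the forward).
Profit at T = |F_mkt − F*| = |387.85 − 369.4966| = €18.35 per share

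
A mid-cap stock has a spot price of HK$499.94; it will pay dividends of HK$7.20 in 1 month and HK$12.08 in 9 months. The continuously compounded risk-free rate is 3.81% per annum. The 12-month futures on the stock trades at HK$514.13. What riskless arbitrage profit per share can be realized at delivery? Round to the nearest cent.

PV(dividends) I = 7.20·e^(−0.0381·1/12) + 12.08·e^(−0.0381·9/12) = 18.9169
Fair futures F* = (S − I)·e^(rT) = (499.94 − 18.9169)·e^0.038100 = 481.0231 × 1.038835 = 499.7036
Market HK$514.13 > fair 499.7036: forward overpriced → cash-and-carry (borrow at r, buy the stock and collect the dividends, short the forward).
Profit at T = |F_mkt − F*| = |514.13 − 499.7036| = HK$14.43 per share

HK$14.43 per share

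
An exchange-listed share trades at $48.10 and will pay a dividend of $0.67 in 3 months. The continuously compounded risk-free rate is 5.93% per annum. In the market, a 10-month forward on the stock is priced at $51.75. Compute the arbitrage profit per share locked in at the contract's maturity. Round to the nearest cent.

PV(dividends) I = 0.67·e^(−0.0593·3/12) = 0.6601
Fair forward F* = (S − I)·e^(rT) = (48.10 − 0.6601)·e^0.049417 = 47.4399 × 1.050658 = 49.8431
Market $51.75 > fair 49.8431: forward overpriced → cash-and-carry (borrow at r, buy the stock and collect the dividends, short the forward).
Profit at T = |F_mkt − F*| = |51.75 − 49.8431| = $1.91 per share

$1.91 per share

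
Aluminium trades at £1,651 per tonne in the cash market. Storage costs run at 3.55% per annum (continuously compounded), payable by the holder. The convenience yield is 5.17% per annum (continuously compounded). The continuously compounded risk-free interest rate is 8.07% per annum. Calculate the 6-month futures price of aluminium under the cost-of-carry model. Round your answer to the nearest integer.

£1,705 per tonne

Net carry = r + u − y = 0.0807 + 0.0355 − 0.0517 = 0.0645
F = S·e^((r+u−y)T) = 1651 · e^(0.0645 × 6/12) = 1651 · e^0.032250
= 1651 × 1.032776 = £1,705 per tonne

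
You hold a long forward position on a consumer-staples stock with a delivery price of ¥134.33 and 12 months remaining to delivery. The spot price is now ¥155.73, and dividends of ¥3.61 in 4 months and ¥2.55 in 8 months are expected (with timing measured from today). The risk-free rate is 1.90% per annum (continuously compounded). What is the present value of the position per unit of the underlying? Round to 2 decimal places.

¥17.82

PV(remaining dividends) I = 3.61·e^(−0.0190·4/12) + 2.55·e^(−0.0190·8/12) = 6.1051
Current forward F = (S − I)·e^(rT) = (155.73 − 6.1051)·e^(0.0190·12/12) = 149.6249 × 1.019182 = 152.4950
Value (long) = (F − K)·e^(−rT) = (152.4950 − 134.33) × 0.981179 = 17.8231
Value = ¥17.82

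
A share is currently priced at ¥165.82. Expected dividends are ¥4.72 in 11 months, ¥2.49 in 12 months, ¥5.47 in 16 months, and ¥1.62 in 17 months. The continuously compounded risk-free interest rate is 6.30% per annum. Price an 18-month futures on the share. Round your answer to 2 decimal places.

¥167.63

PV(dividends) I = 4.72·e^(−0.0630·11/12) + 2.49·e^(−0.0630·12/12) + 5.47·e^(−0.0630·16/12) + 1.62·e^(−0.0630·17/12)
I = 4.4551 + 2.3380 + 5.0293 + 1.4817 = 13.3041
F = (S − I)·e^(rT) = (165.82 − 13.3041) · e^(0.0630·18/12)
= 152.5159 · e^0.094500 = 152.5159 × 1.099109 = ¥167.63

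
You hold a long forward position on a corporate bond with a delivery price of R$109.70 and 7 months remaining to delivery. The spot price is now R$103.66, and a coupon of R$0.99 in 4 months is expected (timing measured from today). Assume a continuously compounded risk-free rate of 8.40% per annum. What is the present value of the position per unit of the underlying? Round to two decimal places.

-R$1.76

PV(remaining coupons) I = 0.99·e^(−0.0840·4/12) = 0.9627
Current forward F = (S − I)·e^(rT) = (103.66 − 0.9627)·e^(0.0840·7/12) = 102.6973 × 1.050220 = 107.8548
Value (long) = (F − K)·e^(−rT) = (107.8548 − 109.70) × 0.952181 = -1.7570
Value = -R$1.76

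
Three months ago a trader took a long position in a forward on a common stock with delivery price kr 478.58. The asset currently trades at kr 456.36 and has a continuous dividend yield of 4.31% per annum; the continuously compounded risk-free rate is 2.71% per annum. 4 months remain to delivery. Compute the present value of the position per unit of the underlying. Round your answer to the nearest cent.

Current fair forward for the remaining 4 months: F = S·e^((r − q)·T), (r − q) = 0.0271 − 0.0431 = -0.0160
F = 456.36 · e^(-0.0160 × 4/12) = 456.36 × 0.994681 = 453.9326
Value of long forward = (F − K)·e^(−rT) = (453.9326 − 478.58) · e^(−0.0271·4/12)
= -24.6474 × 0.991007 = -24.43

-kr 24.43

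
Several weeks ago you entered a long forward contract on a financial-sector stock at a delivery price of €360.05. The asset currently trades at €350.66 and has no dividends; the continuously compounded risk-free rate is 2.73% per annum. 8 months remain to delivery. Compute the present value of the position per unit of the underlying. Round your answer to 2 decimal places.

-€2.90

Current fair forward for the remaining 8 months: F = S·e^(r·T), r = 0.0273
F = 350.66 · e^(0.0273 × 8/12) = 350.66 × 1.018367 = 357.1006
Value of long forward = (F − K)·e^(−rT) = (357.1006 − 360.05) · e^(−0.0273·8/12)
= -2.9494 × 0.981965 = -2.90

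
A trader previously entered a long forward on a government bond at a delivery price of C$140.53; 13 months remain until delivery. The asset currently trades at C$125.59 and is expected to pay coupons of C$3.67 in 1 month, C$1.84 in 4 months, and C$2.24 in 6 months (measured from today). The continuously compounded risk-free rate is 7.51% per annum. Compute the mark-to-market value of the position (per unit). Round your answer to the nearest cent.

-C$11.56

PV(remaining coupons) I = 3.67·e^(−0.0751·1/12) + 1.84·e^(−0.0751·4/12) + 2.24·e^(−0.0751·6/12) = 7.5991
Current forward F = (S − I)·e^(rT) = (125.59 − 7.5991)·e^(0.0751·13/12) = 117.9909 × 1.084760 = 127.9918
Value (long) = (F − K)·e^(−rT) = (127.9918 − 140.53) × 0.921863 = -11.5585
Value = -C$11.56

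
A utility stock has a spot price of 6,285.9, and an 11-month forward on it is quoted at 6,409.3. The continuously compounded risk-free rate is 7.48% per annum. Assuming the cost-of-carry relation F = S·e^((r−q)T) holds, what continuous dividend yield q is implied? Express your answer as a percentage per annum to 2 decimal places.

5.36%

From F = S·e^((r−q)T): (r − q) = ln(F/S)/T
ln(6409.3/6285.9) = ln(1.019631) = 0.019441
(r − q) = 0.019441 / (11/12) = 0.021208
q = r − ln(F/S)/T = 0.0748 − 0.021208 = 0.053592
q = 5.36%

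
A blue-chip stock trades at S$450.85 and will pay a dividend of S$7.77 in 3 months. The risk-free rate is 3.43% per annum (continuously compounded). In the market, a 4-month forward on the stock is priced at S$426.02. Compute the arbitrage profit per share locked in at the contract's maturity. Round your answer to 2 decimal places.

S$22.22 per share

PV(dividends) I = 7.77·e^(−0.0343·3/12) = 7.7037
Fair forward F* = (S − I)·e^(rT) = (450.85 − 7.7037)·e^0.011433 = 443.1463 × 1.011499 = 448.2420
Market S$426.02 < fair 448.2420: forward underpriced → reverse cash-and-carry (short the stock, invest proceeds at r, pay the dividends, go long the forward).
Profit at T = |F_mkt − F*| = |426.02 − 448.2420| = S$22.22 per share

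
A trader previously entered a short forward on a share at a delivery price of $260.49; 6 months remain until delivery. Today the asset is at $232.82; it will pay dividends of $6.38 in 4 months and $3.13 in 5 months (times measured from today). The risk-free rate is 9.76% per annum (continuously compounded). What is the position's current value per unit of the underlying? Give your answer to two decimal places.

PV(remaining dividends) I = 6.38·e^(−0.0976·4/12) + 3.13·e^(−0.0976·5/12) = 9.1810
Current forward F = (S − I)·e^(rT) = (232.82 − 9.1810)·e^(0.0976·6/12) = 223.6390 × 1.050010 = 234.8232
Value (long) = (F − K)·e^(−rT) = (234.8232 − 260.49) × 0.952372 = -24.4443
Short position value = −(long value) = $24.44

$24.44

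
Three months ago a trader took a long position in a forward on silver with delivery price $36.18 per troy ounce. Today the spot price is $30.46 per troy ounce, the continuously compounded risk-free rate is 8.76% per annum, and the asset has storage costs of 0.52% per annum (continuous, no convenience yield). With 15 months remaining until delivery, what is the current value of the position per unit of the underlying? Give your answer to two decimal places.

-$1.77 per troy ounce

Current fair forward for the remaining 15 months: F = S·e^((r + u)·T), (r + u) = 0.0876 + 0.0052 = 0.0928
F = 30.46 · e^(0.0928 × 15/12) = 30.46 × 1.122996 = 34.2065
Value of long forward = (F − K)·e^(−rT) = (34.2065 − 36.18) · e^(−0.0876·15/12)
= -1.9735 × 0.896282 = -1.77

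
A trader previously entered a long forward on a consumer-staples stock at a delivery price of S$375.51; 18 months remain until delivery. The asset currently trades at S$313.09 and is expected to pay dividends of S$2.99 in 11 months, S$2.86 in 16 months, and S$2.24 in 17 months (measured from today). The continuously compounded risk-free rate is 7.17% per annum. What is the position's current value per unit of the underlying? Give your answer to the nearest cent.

PV(remaining dividends) I = 2.99·e^(−0.0717·11/12) + 2.86·e^(−0.0717·16/12) + 2.24·e^(−0.0717·17/12) = 7.4227
Current forward F = (S − I)·e^(rT) = (313.09 − 7.4227)·e^(0.0717·18/12) = 305.6673 × 1.113547 = 340.3749
Value (long) = (F − K)·e^(−rT) = (340.3749 − 375.51) × 0.898032 = -31.5524
Value = -S$31.55

-S$31.55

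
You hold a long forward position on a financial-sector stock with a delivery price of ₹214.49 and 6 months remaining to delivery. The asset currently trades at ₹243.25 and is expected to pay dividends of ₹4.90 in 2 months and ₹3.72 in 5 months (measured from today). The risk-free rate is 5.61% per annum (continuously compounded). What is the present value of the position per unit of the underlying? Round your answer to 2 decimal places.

₹26.20

PV(remaining dividends) I = 4.90·e^(−0.0561·2/12) + 3.72·e^(−0.0561·5/12) = 8.4885
Current forward F = (S − I)·e^(rT) = (243.25 − 8.4885)·e^(0.0561·6/12) = 234.7615 × 1.028447 = 241.4398
Value (long) = (F − K)·e^(−rT) = (241.4398 − 214.49) × 0.972340 = 26.2044
Value = ₹26.20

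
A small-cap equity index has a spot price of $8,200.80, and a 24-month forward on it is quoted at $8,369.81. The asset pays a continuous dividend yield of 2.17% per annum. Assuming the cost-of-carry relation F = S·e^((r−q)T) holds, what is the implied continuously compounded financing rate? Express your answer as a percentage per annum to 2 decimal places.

3.19%

From F = S·e^((r−q)T): (r − q) = ln(F/S)/T
ln(8369.81/8200.80) = ln(1.020609) = 0.020400
(r − q) = 0.020400 / (24/12) = 0.010200
r = ln(F/S)/T + q = 0.010200 + 0.0217 = 0.031900
r = 3.19%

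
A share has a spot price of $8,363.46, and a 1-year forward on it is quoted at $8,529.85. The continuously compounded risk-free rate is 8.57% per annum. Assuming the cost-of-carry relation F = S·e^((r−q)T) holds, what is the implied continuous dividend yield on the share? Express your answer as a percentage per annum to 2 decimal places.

6.60%

From F = S·e^((r−q)T): (r − q) = ln(F/S)/T
ln(8529.85/8363.46) = ln(1.019895) = 0.019700
(r − q) = 0.019700 / (1) = 0.019700
q = r − ln(F/S)/T = 0.0857 − 0.019700 = 0.066000
q = 6.60%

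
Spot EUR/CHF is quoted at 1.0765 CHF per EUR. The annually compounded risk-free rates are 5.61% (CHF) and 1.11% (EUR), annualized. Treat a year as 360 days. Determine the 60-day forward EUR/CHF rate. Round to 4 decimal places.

By covered interest parity, F = S · (1+r_CHF)^T / (1+r_EUR)^T
= 1.0765 × 1.009139 / 1.001842 = 1.0765 × 1.007284
F = 1.0843 CHF per EUR

1.0843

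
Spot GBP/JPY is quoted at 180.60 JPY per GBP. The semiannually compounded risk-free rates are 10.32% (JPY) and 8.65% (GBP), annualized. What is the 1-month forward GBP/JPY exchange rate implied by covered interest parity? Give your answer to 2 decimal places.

180.84

By covered interest parity, F = S · (1+r_JPY/2)^(2T) / (1+r_GBP/2)^(2T)
= 180.60 × 1.008421 / 1.007082 = 180.60 × 1.001330
F = 180.84 JPY per GBP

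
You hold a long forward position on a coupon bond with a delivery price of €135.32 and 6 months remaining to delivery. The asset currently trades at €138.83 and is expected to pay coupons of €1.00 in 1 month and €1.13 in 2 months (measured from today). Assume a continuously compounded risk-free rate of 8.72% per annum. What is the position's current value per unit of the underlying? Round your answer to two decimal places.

PV(remaining coupons) I = 1.00·e^(−0.0872·1/12) + 1.13·e^(−0.0872·2/12) = 2.1065
Current forward F = (S − I)·e^(rT) = (138.83 − 2.1065)·e^(0.0872·6/12) = 136.7235 × 1.044564 = 142.8164
Value (long) = (F − K)·e^(−rT) = (142.8164 − 135.32) × 0.957337 = 7.1766
Value = €7.18

€7.18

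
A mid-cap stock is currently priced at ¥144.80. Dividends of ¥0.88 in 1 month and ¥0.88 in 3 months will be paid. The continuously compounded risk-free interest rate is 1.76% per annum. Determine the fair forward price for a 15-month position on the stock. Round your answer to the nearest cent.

PV(dividends) I = 0.88·e^(−0.0176·1/12) + 0.88·e^(−0.0176·3/12)
I = 0.8787 + 0.8761 = 1.7548
F = (S − I)·e^(rT) = (144.80 − 1.7548) · e^(0.0176·15/12)
= 143.0452 · e^0.022000 = 143.0452 × 1.022244 = ¥146.23

¥146.23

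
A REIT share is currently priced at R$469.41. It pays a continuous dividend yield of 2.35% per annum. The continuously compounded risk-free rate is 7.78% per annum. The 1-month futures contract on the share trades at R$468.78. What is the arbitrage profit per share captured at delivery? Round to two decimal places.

Fair futures: F* = S·e^(carry·T), with carry = (r − q) = 0.0778 − 0.0235 = 0.0543
F* = 469.41 · e^(0.0543 × 1/12) = 469.41 · e^0.004525 = 469.41 × 1.004535 = R$471.5388
Market R$468.78 < fair R$471.5388: forward underpriced → reverse cash-and-carry (short spot, go long the forward).
At maturity, profit = |F_mkt − F*| = |468.78 − 471.5388| = R$2.76 per share

R$2.76 per share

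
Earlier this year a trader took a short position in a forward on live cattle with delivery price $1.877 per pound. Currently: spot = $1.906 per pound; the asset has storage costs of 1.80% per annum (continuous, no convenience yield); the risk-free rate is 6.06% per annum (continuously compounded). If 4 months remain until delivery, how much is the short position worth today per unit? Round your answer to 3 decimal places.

-$0.078 per pound

Current fair forward for the remaining 4 months: F = S·e^((r + u)·T), (r + u) = 0.0606 + 0.0180 = 0.0786
F = 1.906 · e^(0.0786 × 4/12) = 1.906 × 1.026546 = 1.9566
Value of long forward = (F − K)·e^(−rT) = (1.9566 − 1.877) · e^(−0.0606·4/12)
= 0.0796 × 0.980003 = 0.078
Short position value = −(long value) = -$0.078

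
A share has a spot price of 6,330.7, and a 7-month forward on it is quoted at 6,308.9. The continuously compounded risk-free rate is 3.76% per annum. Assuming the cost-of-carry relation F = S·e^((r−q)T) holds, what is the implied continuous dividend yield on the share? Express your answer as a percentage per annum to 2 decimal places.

From F = S·e^((r−q)T): (r − q) = ln(F/S)/T
ln(6308.9/6330.7) = ln(0.996556) = -0.003450
(r − q) = -0.003450 / (7/12) = -0.005914
q = r − ln(F/S)/T = 0.0376 + 0.005914 = 0.043514
q = 4.35%

4.35%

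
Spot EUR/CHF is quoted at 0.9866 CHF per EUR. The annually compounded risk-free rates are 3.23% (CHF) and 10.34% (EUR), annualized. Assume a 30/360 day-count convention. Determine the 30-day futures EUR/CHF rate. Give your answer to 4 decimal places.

0.9811

By covered interest parity, F = S · (1+r_CHF)^T / (1+r_EUR)^T
= 0.9866 × 1.002653 / 1.008233 = 0.9866 × 0.994466
F = 0.9811 CHF per EUR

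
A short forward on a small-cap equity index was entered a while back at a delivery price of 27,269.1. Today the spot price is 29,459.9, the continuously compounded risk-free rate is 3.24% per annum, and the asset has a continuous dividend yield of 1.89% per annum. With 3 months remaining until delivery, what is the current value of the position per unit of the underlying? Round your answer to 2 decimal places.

-2271.92

Current fair forward for the remaining 3 months: F = S·e^((r − q)·T), (r − q) = 0.0324 − 0.0189 = 0.0135
F = 29459.9 · e^(0.0135 × 3/12) = 29459.9 × 1.00338070 = 29559.4951
Value of long forward = (F − K)·e^(−rT) = (29559.4951 − 27269.1) · e^(−0.0324·3/12)
= 2290.3951 × 0.99193272 = 2271.92
Short position value = −(long value) = -2271.92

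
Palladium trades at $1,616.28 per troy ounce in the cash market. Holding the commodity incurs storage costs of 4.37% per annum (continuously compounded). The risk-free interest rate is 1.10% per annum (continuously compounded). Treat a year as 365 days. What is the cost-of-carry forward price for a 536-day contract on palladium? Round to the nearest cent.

$1,751.47 per troy ounce

Net carry = r + u − y = 0.0110 + 0.0437 − 0.0000 = 0.0547
F = S·e^((r+u−y)T) = 1616.28 · e^(0.0547 × 536/365) = 1616.28 · e^0.08032658
= 1616.28 × 1.08364091 = $1,751.47 per troy ounce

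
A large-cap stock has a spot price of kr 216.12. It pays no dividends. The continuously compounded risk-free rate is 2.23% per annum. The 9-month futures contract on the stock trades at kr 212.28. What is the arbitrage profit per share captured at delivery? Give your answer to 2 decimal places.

kr 7.49 per share

Fair futures: F* = S·e^(carry·T), with carry = r = 0.0223
F* = 216.12 · e^(0.0223 × 9/12) = 216.12 · e^0.016725 = 216.12 × 1.016866 = kr 219.7651
Market kr 212.28 < fair kr 219.7651: forward underpriced → reverse cash-and-carry (short spot, go long the forward).
At maturity, profit = |F_mkt − F*| = |212.28 − 219.7651| = kr 7.49 per share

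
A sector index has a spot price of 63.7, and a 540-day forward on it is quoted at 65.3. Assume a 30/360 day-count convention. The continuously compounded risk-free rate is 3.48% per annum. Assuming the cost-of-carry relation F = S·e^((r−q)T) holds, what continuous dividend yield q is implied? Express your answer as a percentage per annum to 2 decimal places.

From F = S·e^((r−q)T): (r − q) = ln(F/S)/T
ln(65.3/63.7) = ln(1.025118) = 0.024808
(r − q) = 0.024808 / (540/360) = 0.016539
q = r − ln(F/S)/T = 0.0348 − 0.016539 = 0.018261
q = 1.83%

1.83%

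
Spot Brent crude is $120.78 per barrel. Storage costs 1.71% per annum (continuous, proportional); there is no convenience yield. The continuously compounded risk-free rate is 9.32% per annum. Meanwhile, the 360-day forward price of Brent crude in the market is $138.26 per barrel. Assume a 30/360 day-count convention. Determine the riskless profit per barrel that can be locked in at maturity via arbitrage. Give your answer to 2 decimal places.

Fair forward: F* = S·e^(carry·T), with carry = (r + u) = 0.0932 + 0.0171 = 0.1103
F* = 120.78 · e^(0.1103 × 360/360) = 120.78 · e^0.110300 = 120.78 × 1.116613 = $134.8645
Market $138.26 > fair $134.8645: forward overpriced → cash-and-carry (buy spot, short the forward).
At maturity, profit = |F_mkt − F*| = |138.26 − 134.8645| = $3.40 per barrel

$3.40 per barrel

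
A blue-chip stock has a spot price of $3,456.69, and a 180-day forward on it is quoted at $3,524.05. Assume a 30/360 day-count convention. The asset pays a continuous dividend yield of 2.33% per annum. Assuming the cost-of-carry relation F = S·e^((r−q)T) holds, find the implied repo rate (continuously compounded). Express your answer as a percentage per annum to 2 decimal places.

From F = S·e^((r−q)T): (r − q) = ln(F/S)/T
ln(3524.05/3456.69) = ln(1.019487) = 0.019300
(r − q) = 0.019300 / (180/360) = 0.038600
r = ln(F/S)/T + q = 0.038600 + 0.0233 = 0.061900
r = 6.19%

6.19%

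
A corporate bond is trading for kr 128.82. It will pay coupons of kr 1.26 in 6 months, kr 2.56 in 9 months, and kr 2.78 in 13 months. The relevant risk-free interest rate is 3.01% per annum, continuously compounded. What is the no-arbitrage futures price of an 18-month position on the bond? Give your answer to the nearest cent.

kr 128.04

PV(coupons) I = 1.26·e^(−0.0301·6/12) + 2.56·e^(−0.0301·9/12) + 2.78·e^(−0.0301·13/12)
I = 1.2412 + 2.5029 + 2.6908 = 6.4349
F = (S − I)·e^(rT) = (128.82 − 6.4349) · e^(0.0301·18/12)
= 122.3851 · e^0.045150 = 122.3851 × 1.046185 = kr 128.04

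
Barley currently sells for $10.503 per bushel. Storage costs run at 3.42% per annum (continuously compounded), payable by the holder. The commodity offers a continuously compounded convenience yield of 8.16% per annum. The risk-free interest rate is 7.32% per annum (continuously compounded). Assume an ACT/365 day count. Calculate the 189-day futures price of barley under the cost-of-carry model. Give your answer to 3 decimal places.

$10.644 per bushel

Net carry = r + u − y = 0.0732 + 0.0342 − 0.0816 = 0.0258
F = S·e^((r+u−y)T) = 10.503 · e^(0.0258 × 189/365) = 10.503 · e^0.013359
= 10.503 × 1.013449 = $10.644 per bushel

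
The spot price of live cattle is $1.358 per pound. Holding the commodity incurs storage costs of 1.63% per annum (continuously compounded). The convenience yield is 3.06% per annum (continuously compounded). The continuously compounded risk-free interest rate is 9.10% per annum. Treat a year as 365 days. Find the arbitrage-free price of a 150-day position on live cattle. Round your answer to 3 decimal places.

$1.401 per pound

Net carry = r + u − y = 0.0910 + 0.0163 − 0.0306 = 0.0767
F = S·e^((r+u−y)T) = 1.358 · e^(0.0767 × 150/365) = 1.358 · e^0.031521
= 1.358 × 1.032023 = $1.401 per pound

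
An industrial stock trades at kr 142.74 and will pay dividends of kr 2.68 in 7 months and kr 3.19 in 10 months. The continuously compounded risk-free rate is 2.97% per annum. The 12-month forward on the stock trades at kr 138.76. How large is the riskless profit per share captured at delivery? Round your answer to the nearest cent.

kr 2.36 per share

PV(dividends) I = 2.68·e^(−0.0297·7/12) + 3.19·e^(−0.0297·10/12) = 5.7460
Fair forward F* = (S − I)·e^(rT) = (142.74 − 5.7460)·e^0.029700 = 136.9940 × 1.030145 = 141.1237
Market kr 138.76 < fair 141.1237: forward underpriced → reverse cash-and-carry (short the stock, invest proceeds at r, pay the dividends, go long the forward).
Profit at T = |F_mkt − F*| = |138.76 − 141.1237| = kr 2.36 per share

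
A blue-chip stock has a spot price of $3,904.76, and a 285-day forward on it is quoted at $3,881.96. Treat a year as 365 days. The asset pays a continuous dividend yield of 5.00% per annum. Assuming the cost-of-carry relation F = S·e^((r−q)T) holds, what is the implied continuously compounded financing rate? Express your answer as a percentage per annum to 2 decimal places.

From F = S·e^((r−q)T): (r − q) = ln(F/S)/T
ln(3881.96/3904.76) = ln(0.994161) = -0.005856
(r − q) = -0.005856 / (285/365) = -0.007500
r = ln(F/S)/T + q = -0.007500 + 0.0500 = 0.042500
r = 4.25%

4.25%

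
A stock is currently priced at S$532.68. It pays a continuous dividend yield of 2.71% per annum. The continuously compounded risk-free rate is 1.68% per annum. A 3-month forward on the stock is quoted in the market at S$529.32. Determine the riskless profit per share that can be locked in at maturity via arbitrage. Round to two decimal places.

S$1.99 per share

Fair forward: F* = S·e^(carry·T), with carry = (r − q) = 0.0168 − 0.0271 = -0.0103
F* = 532.68 · e^(-0.0103 × 3/12) = 532.68 · e^-0.002575 = 532.68 × 0.997428 = S$531.3099
Market S$529.32 < fair S$531.3099: forward underpriced → reverse cash-and-carry (short spot, go long the forward).
At maturity, profit = |F_mkt − F*| = |529.32 − 531.3099| = S$1.99 per share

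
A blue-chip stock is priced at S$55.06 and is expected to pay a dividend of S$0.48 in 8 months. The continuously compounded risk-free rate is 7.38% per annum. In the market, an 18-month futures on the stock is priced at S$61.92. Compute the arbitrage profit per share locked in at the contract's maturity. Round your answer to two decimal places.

PV(dividends) I = 0.48·e^(−0.0738·8/12) = 0.4570
Fair futures F* = (S − I)·e^(rT) = (55.06 − 0.4570)·e^0.110700 = 54.6030 × 1.117060 = 60.9948
Market S$61.92 > fair 60.9948: forward overpriced → cash-and-carry (borrow at r, buy the stock and collect the dividends, short the forward).
Profit at T = |F_mkt − F*| = |61.92 − 60.9948| = S$0.93 per share

S$0.93 per share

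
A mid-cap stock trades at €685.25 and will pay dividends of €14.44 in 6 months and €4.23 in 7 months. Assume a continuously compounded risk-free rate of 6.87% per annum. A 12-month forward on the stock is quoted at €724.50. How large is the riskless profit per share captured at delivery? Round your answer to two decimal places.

PV(dividends) I = 14.44·e^(−0.0687·6/12) + 4.23·e^(−0.0687·7/12) = 18.0162
Fair forward F* = (S − I)·e^(rT) = (685.25 − 18.0162)·e^0.068700 = 667.2338 × 1.071115 = 714.6841
Market €724.50 > fair 714.6841: forward overpriced → cash-and-carry (borrow at r, buy the stock and collect the dividends, short the forward).
Profit at T = |F_mkt − F*| = |724.50 − 714.6841| = €9.82 per share

€9.82 per share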